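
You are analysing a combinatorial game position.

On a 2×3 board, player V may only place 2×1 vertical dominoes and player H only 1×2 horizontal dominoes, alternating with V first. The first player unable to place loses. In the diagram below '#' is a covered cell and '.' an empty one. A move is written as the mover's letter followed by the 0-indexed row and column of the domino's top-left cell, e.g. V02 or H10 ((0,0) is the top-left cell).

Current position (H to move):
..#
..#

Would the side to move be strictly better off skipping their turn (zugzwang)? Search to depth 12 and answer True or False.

zugzwang(..#/..#, H) = False

[..#/..#] H move#1: H00:+1/###/..#*, H10:+1/..#/###
[###/..#] end (terminal -1, V#2); searched ..#/..# to 12
pass branch (V moves first from the same position):
  | [..#/..#] V move#1: V00:+1/#.#/#.#*, V01:+1/.##/.##
  | [#.#/#.#] end (terminal -1, H#2); searched ..#/..# to 12
H moving scores +1; H passing scores -1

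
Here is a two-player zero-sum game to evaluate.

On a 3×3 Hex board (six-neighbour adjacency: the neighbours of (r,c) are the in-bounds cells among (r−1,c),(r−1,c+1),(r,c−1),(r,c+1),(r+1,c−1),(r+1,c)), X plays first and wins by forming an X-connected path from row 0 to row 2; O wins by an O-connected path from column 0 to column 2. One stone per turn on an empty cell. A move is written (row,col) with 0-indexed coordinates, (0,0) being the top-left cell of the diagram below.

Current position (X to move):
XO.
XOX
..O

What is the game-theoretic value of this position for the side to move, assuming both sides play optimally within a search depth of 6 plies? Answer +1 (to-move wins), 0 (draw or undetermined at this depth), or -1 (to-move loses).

value(XO./XOX/..O, X) = +1

ply 1, X at XO./XOX/..O | (0,2)=+1→XOX/XOX/..O*; (2,0)=+1→XO./XOX/X.O; (2,1)=+1→XO./XOX/.XO
ply 2, O at XOX/XOX/..O | (2,0)=-1→XOX/XOX/O.O*; (2,1)=-1→XOX/XOX/.OO
ply 3, X at XOX/XOX/O.O | (2,1)=+1→XOX/XOX/OXO*
ply 4: XOX/XOX/OXO is terminal -1 (O); from XO./XOX/..O depth 6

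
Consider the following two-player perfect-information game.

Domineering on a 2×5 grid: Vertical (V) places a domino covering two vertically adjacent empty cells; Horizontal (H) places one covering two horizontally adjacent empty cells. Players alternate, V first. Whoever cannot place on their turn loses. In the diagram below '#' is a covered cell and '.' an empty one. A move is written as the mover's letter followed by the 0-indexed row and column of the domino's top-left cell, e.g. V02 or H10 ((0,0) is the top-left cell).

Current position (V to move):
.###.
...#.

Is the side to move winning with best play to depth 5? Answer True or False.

p1 V@[.###./...#.]: V00[####./#..#.]+1* V04[.####/...##]-1
p2 H@[####./#..#.]: H11[####./####.]-1*
p3 V@[####./####.]: V04[#####/#####]+1*
p4 H@[#####/#####] terminal -1; root [.###./...#.] d5

V winning at [.###./...#.]: True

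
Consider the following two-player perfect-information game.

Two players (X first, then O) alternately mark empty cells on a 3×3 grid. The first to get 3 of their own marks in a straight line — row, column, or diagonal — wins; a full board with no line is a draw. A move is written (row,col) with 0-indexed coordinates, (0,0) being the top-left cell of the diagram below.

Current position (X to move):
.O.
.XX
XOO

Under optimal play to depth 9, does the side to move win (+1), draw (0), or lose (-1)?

value(.O./.XX/XOO, X) = +1

p1 X@[.O./.XX/XOO]: (0,0)[XO./.XX/XOO]+1* (0,2)[.OX/.XX/XOO]+1 (1,0)[.O./XXX/XOO]+1
p2 O@[XO./.XX/XOO]: (0,2)[XOO/.XX/XOO]-1* (1,0)[XO./OXX/XOO]-1
p3 X@[XOO/.XX/XOO]: (1,0)[XOO/XXX/XOO]+1*
p4 O@[XOO/XXX/XOO] terminal -1; root [.O./.XX/XOO] d9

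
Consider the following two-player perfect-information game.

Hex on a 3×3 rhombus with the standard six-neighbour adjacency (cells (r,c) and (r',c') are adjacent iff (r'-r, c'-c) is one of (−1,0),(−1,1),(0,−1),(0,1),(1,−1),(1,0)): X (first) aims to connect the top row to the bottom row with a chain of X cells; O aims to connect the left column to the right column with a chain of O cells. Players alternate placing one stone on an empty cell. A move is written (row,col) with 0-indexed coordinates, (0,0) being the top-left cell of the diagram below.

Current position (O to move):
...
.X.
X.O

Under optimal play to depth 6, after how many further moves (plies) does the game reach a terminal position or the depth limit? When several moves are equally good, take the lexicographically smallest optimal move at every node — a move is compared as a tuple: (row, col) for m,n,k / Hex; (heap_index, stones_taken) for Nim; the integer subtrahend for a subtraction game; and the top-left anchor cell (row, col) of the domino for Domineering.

PV length from [.../.X./X.O]: 2 plies

[.../.X./X.O] O move#1: (0,0):-1/O../.X./X.O*, (0,1):-1/.O./.X./X.O, (0,2):-1/..O/.X./X.O, (1,0):-1/.../OX./X.O, (1,2):-1/.../.XO/X.O, (2,1):-1/.../.X./XOO
[O../.X./X.O] X move#2: (0,1):+1/OX./.X./X.O*, (0,2):+1/O.X/.X./X.O, (1,0):+1/O../XX./X.O, (1,2):+1/O../.XX/X.O, (2,1):+1/O../.X./XXO
[OX./.X./X.O] end (terminal -1, O#3); searched .../.X./X.O to 6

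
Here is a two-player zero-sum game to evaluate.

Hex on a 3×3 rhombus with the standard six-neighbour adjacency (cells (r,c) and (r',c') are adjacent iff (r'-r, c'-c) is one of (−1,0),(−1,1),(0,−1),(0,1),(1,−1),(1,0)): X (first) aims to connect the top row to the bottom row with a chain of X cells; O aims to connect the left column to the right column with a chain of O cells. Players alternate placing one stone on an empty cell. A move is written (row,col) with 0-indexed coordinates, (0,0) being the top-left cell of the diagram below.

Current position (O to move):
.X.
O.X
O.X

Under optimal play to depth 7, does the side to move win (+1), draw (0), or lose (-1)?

[.X./O.X/O.X] O move#1: (0,0):-1/OX./O.X/O.X*, (0,2):-1/.XO/O.X/O.X, (1,1):-1/.X./OOX/O.X, (2,1):-1/.X./O.X/OOX
[OX./O.X/O.X] X move#2: (0,2):+1/OXX/O.X/O.X*, (1,1):+1/OX./OXX/O.X, (2,1):+1/OX./O.X/OXX
[OXX/O.X/O.X] end (terminal -1, O#3); searched .X./O.X/O.X to 7

value(.X./O.X/O.X, O) = -1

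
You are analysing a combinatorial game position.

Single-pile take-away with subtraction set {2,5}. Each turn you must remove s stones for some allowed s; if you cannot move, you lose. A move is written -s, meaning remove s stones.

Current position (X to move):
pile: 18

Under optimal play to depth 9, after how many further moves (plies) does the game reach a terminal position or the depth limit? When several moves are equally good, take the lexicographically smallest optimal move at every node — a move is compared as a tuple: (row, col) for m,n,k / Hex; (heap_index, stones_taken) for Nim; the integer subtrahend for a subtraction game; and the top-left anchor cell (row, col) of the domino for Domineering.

PV length from [18]: 6 plies

p1 X@[18]: -2[16]-1* -5[13]-1
p2 O@[16]: -2[14]+1* -5[11]+1
p3 X@[14]: -2[12]-1* -5[9]-1
p4 O@[12]: -2[10]-1 -5[7]+1*
p5 X@[7]: -2[5]-1* -5[2]-1
p6 O@[5]: -2[3]-1 -5[0]+1*
p7 X@[0] terminal -1; root [18] d9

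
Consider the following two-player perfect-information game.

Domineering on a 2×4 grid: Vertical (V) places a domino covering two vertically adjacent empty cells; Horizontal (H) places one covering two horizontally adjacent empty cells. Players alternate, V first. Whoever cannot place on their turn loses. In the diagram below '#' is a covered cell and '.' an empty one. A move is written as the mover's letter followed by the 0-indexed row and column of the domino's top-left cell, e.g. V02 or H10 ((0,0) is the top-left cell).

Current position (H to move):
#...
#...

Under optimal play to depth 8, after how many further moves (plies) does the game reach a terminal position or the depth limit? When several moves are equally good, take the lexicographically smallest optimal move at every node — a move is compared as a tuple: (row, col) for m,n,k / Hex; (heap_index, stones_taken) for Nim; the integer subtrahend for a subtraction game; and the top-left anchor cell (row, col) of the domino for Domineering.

ply 1, H at #.../#... | H01=+1→###./#...*; H02=+1→#.##/#...; H11=+1→#.../###.; H12=+1→#.../#.##
ply 2, V at ###./#... | V03=-1→####/#..#*
ply 3, H at ####/#..# | H11=+1→####/####*
ply 4: ####/#### is terminal -1 (V); from #.../#... depth 8

PV length from [#.../#...]: 3 plies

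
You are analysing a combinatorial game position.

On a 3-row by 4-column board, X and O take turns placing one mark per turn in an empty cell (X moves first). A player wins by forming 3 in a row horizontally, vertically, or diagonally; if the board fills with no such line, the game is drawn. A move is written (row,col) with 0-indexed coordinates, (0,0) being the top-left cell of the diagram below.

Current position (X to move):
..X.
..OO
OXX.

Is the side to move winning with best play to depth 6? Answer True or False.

X winning at [..X./..OO/OXX.]: True

p1 X@[..X./..OO/OXX.]: (0,0)[X.X./..OO/OXX.]-1 (0,1)[.XX./..OO/OXX.]-1 (0,3)[..XX/..OO/OXX.]-1 (1,0)[..X./X.OO/OXX.]-1 (1,1)[..X./.XOO/OXX.]+1* (2,3)[..X./..OO/OXXX]+1
p2 O@[..X./.XOO/OXX.]: (0,0)[O.X./.XOO/OXX.]-1* (0,1)[.OX./.XOO/OXX.]-1 (0,3)[..XO/.XOO/OXX.]-1 (1,0)[..X./OXOO/OXX.]-1 (2,3)[..X./.XOO/OXXO]-1
p3 X@[O.X./.XOO/OXX.]: (0,1)[OXX./.XOO/OXX.]+1* (0,3)[O.XX/.XOO/OXX.]-1 (1,0)[O.X./XXOO/OXX.]+1 (2,3)[O.X./.XOO/OXXX]+1
p4 O@[OXX./.XOO/OXX.] terminal -1; root [..X./..OO/OXX.] d6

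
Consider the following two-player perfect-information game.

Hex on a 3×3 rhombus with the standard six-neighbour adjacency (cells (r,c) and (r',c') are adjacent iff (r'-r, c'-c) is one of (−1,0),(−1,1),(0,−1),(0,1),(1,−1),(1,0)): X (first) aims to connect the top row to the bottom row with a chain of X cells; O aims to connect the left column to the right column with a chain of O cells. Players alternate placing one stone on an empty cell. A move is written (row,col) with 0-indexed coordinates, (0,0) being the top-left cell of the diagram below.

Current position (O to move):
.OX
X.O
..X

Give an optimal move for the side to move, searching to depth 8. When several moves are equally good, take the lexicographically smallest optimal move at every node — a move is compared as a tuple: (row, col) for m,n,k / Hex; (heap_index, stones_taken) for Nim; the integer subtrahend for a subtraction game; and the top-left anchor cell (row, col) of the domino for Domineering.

p1 O@[.OX/X.O/..X]: (0,0)[OOX/X.O/..X]-1 (1,1)[.OX/XOO/..X]+1* (2,0)[.OX/X.O/O.X]+1 (2,1)[.OX/X.O/.OX]-1
p2 X@[.OX/XOO/..X]: (0,0)[XOX/XOO/..X]-1* (2,0)[.OX/XOO/X.X]-1 (2,1)[.OX/XOO/.XX]-1
p3 O@[XOX/XOO/..X]: (2,0)[XOX/XOO/O.X]+1* (2,1)[XOX/XOO/.OX]-1
p4 X@[XOX/XOO/O.X] terminal -1; root [.OX/X.O/..X] d8

O's best at [.OX/X.O/..X]: (1,1)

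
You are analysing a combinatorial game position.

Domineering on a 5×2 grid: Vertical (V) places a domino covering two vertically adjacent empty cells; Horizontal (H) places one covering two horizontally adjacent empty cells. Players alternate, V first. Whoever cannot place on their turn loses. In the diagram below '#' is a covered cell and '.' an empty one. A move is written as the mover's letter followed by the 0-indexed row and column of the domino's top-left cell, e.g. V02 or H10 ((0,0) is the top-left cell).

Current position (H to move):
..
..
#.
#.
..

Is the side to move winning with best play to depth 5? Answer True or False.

p1 H@[../../#./#./..]: H00[##/../#./#./..]+1* H10[../##/#./#./..]+1 H40[../../#./#./##]-1
p2 V@[##/../#./#./..]: V11[##/.#/##/#./..]-1* V21[##/../##/##/..]-1 V31[##/../#./##/.#]-1
p3 H@[##/.#/##/#./..]: H40[##/.#/##/#./##]+1*
p4 V@[##/.#/##/#./##] terminal -1; root [../../#./#./..] d5

H winning at [../../#./#./..]: True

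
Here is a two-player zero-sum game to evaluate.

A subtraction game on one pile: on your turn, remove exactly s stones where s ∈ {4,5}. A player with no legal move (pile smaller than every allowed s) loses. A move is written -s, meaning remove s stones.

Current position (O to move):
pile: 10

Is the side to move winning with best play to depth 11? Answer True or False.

[10] O move#1: -4:-1/6*, -5:-1/5
[6] X move#2: -4:+1/2*, -5:+1/1
[2] end (terminal -1, O#3); searched 10 to 11

O winning at [10]: False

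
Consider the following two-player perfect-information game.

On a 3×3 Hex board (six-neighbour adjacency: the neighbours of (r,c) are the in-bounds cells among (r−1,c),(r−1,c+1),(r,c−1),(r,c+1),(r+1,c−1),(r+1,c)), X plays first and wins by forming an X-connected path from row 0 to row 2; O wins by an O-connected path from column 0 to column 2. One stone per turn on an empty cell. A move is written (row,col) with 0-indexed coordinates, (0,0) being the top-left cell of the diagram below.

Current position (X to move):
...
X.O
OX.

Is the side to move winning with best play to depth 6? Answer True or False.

p1 X@[.../X.O/OX.]: (0,0)[X../X.O/OX.]-1 (0,1)[.X./X.O/OX.]-1 (0,2)[..X/X.O/OX.]-1 (1,1)[.../XXO/OX.]+1* (2,2)[.../X.O/OXX]-1
p2 O@[.../XXO/OX.]: (0,0)[O../XXO/OX.]-1* (0,1)[.O./XXO/OX.]-1 (0,2)[..O/XXO/OX.]-1 (2,2)[.../XXO/OXO]-1
p3 X@[O../XXO/OX.]: (0,1)[OX./XXO/OX.]+1* (0,2)[O.X/XXO/OX.]+1 (2,2)[O../XXO/OXX]+1
p4 O@[OX./XXO/OX.] terminal -1; root [.../X.O/OX.] d6

X winning at [.../X.O/OX.]: True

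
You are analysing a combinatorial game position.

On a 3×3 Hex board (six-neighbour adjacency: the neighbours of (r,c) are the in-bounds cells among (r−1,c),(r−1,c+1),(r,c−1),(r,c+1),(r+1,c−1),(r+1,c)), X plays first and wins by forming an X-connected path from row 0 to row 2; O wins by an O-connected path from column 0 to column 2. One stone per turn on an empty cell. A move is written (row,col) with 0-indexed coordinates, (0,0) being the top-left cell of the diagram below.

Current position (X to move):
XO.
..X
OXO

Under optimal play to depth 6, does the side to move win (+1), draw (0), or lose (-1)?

value(XO./..X/OXO, X) = +1

[XO./..X/OXO] X move#1: (0,2):+1/XOX/..X/OXO*, (1,0):+1/XO./X.X/OXO, (1,1):+1/XO./.XX/OXO
[XOX/..X/OXO] end (terminal -1, O#2); searched XO./..X/OXO to 6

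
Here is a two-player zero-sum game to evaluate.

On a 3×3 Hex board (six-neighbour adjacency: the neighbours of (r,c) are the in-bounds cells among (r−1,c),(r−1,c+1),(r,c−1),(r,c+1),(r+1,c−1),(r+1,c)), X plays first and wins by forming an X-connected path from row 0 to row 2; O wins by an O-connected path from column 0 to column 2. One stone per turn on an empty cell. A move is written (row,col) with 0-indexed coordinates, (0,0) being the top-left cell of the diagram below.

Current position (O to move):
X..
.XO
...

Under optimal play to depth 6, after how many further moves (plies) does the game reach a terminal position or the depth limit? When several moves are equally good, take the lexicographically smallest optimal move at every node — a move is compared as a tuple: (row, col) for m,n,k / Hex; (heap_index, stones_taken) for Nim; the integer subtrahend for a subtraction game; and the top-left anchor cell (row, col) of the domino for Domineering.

ply 1, O at X../.XO/... | (0,1)=-1→XO./.XO/...*; (0,2)=-1→X.O/.XO/...; (1,0)=-1→X../OXO/...; (2,0)=-1→X../.XO/O..; (2,1)=-1→X../.XO/.O.; (2,2)=-1→X../.XO/..O
ply 2, X at XO./.XO/... | (0,2)=+1→XOX/.XO/...*; (1,0)=+1→XO./XXO/...; (2,0)=+1→XO./.XO/X..; (2,1)=+1→XO./.XO/.X.; (2,2)=+1→XO./.XO/..X
ply 3, O at XOX/.XO/... | (1,0)=-1→XOX/OXO/...*; (2,0)=-1→XOX/.XO/O..; (2,1)=-1→XOX/.XO/.O.; (2,2)=-1→XOX/.XO/..O
ply 4, X at XOX/OXO/... | (2,0)=+1→XOX/OXO/X..*; (2,1)=+1→XOX/OXO/.X.; (2,2)=+1→XOX/OXO/..X
ply 5: XOX/OXO/X.. is terminal -1 (O); from X../.XO/... depth 6

PV length from [X../.XO/...]: 4 plies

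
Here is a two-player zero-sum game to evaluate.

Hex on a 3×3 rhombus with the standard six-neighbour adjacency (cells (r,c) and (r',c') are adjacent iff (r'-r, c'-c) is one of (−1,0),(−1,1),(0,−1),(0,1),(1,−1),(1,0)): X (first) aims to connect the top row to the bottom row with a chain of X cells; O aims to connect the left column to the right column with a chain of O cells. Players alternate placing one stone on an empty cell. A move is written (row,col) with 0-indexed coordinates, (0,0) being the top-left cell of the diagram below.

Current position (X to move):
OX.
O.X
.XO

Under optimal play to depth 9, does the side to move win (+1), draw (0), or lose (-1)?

value(OX./O.X/.XO, X) = +1

[OX./O.X/.XO] X move#1: (0,2):+1/OXX/O.X/.XO*, (1,1):+1/OX./OXX/.XO, (2,0):+1/OX./O.X/XXO
[OXX/O.X/.XO] end (terminal -1, O#2); searched OX./O.X/.XO to 9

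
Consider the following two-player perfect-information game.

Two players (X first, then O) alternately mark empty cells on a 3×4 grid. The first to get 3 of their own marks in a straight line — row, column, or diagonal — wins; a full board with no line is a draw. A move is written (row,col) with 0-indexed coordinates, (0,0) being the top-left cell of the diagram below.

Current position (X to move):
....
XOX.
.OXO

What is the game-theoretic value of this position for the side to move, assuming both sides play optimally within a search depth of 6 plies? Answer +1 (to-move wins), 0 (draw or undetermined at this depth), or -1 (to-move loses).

value(..../XOX./.OXO, X) = +1

p1 X@[..../XOX./.OXO]: (0,0)[X.../XOX./.OXO]-1 (0,1)[.X../XOX./.OXO]+0 (0,2)[..X./XOX./.OXO]+1* (0,3)[...X/XOX./.OXO]-1 (1,3)[..../XOXX/.OXO]-1 (2,0)[..../XOX./XOXO]-1
p2 O@[..X./XOX./.OXO] terminal -1; root [..../XOX./.OXO] d6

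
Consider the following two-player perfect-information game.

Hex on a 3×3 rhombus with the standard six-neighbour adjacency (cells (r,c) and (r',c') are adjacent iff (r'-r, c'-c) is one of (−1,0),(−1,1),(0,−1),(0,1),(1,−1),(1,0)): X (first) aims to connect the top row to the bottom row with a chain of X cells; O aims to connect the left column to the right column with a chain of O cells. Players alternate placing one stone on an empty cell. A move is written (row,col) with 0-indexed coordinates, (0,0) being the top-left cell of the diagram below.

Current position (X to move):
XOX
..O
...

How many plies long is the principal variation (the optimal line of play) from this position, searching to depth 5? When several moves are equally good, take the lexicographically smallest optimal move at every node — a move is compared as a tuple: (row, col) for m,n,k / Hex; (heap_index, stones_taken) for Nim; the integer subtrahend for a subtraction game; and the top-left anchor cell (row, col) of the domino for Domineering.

ply 1, X at XOX/..O/... | (1,0)=-1→XOX/X.O/...; (1,1)=+1→XOX/.XO/...*; (2,0)=+1→XOX/..O/X..; (2,1)=-1→XOX/..O/.X.; (2,2)=-1→XOX/..O/..X
ply 2, O at XOX/.XO/... | (1,0)=-1→XOX/OXO/...*; (2,0)=-1→XOX/.XO/O..; (2,1)=-1→XOX/.XO/.O.; (2,2)=-1→XOX/.XO/..O
ply 3, X at XOX/OXO/... | (2,0)=+1→XOX/OXO/X..*; (2,1)=+1→XOX/OXO/.X.; (2,2)=+1→XOX/OXO/..X
ply 4: XOX/OXO/X.. is terminal -1 (O); from XOX/..O/... depth 5

PV length from [XOX/..O/...]: 3 plies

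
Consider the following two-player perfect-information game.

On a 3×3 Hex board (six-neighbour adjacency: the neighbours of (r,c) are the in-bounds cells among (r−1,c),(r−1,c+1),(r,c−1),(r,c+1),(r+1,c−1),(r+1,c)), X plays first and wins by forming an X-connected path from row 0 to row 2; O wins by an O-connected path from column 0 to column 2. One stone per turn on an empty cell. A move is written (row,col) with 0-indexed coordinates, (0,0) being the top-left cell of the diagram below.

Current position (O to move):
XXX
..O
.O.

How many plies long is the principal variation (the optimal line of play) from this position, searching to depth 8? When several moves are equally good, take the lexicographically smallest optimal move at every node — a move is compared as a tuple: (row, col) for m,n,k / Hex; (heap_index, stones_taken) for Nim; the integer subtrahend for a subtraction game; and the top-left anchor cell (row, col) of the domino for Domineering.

PV length from [XXX/..O/.O.]: 3 plies

[XXX/..O/.O.] O move#1: (1,0):+1/XXX/O.O/.O.*, (1,1):+1/XXX/.OO/.O., (2,0):+1/XXX/..O/OO., (2,2):-1/XXX/..O/.OO
[XXX/O.O/.O.] X move#2: (1,1):-1/XXX/OXO/.O.*, (2,0):-1/XXX/O.O/XO., (2,2):-1/XXX/O.O/.OX
[XXX/OXO/.O.] O move#3: (2,0):+1/XXX/OXO/OO.*, (2,2):-1/XXX/OXO/.OO
[XXX/OXO/OO.] end (terminal -1, X#4); searched XXX/..O/.O. to 8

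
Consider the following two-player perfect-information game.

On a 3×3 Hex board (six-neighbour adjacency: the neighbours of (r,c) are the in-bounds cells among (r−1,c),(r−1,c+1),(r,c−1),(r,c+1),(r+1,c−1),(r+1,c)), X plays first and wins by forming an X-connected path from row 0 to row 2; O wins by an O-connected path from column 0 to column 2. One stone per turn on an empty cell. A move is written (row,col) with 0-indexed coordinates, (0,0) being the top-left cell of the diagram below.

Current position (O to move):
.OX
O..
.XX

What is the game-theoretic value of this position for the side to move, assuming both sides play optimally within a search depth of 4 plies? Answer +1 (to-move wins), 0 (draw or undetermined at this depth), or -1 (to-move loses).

value(.OX/O../.XX, O) = -1

ply 1, O at .OX/O../.XX | (0,0)=-1→OOX/O../.XX*; (1,1)=-1→.OX/OO./.XX; (1,2)=-1→.OX/O.O/.XX; (2,0)=-1→.OX/O../OXX
ply 2, X at OOX/O../.XX | (1,1)=+1→OOX/OX./.XX*; (1,2)=+1→OOX/O.X/.XX; (2,0)=+1→OOX/O../XXX
ply 3: OOX/OX./.XX is terminal -1 (O); from .OX/O../.XX depth 4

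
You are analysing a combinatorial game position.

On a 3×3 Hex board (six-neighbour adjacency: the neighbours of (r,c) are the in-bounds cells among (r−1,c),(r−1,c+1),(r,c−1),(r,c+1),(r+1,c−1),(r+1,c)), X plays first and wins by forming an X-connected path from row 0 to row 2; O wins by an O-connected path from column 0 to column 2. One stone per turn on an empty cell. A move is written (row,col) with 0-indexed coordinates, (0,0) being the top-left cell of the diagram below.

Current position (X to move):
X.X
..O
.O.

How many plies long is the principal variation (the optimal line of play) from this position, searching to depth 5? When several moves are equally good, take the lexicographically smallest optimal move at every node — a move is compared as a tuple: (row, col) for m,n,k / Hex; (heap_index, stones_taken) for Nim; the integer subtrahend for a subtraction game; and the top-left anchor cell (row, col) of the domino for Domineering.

[X.X/..O/.O.] X move#1: (0,1):-1/XXX/..O/.O., (1,0):-1/X.X/X.O/.O., (1,1):-1/X.X/.XO/.O., (2,0):+1/X.X/..O/XO.*, (2,2):-1/X.X/..O/.OX
[X.X/..O/XO.] O move#2: (0,1):-1/XOX/..O/XO.*, (1,0):-1/X.X/O.O/XO., (1,1):-1/X.X/.OO/XO., (2,2):-1/X.X/..O/XOO
[XOX/..O/XO.] X move#3: (1,0):+1/XOX/X.O/XO.*, (1,1):+1/XOX/.XO/XO., (2,2):+1/XOX/..O/XOX
[XOX/X.O/XO.] end (terminal -1, O#4); searched X.X/..O/.O. to 5

PV length from [X.X/..O/.O.]: 3 plies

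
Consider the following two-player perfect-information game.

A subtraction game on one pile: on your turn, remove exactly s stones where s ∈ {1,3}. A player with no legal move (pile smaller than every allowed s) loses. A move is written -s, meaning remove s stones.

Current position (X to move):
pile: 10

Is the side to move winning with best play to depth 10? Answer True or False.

X winning at [10]: False

p1 X@[10]: -1[9]-1* -3[7]-1
p2 O@[9]: -1[8]+1* -3[6]+1
p3 X@[8]: -1[7]-1* -3[5]-1
p4 O@[7]: -1[6]+1* -3[4]+1
p5 X@[6]: -1[5]-1* -3[3]-1
p6 O@[5]: -1[4]+1* -3[2]+1
p7 X@[4]: -1[3]-1* -3[1]-1
p8 O@[3]: -1[2]+1* -3[0]+1
p9 X@[2]: -1[1]-1*
p10 O@[1]: -1[0]+1*
p11 X@[0] terminal -1; root [10] d10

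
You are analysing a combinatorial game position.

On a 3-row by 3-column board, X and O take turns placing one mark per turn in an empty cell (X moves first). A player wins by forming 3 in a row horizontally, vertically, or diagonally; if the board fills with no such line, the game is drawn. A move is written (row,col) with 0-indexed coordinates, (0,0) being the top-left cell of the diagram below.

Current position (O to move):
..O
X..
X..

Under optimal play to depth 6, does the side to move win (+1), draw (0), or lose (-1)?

[..O/X../X..] O move#1: (0,0):+1/O.O/X../X..*, (0,1):-1/.OO/X../X.., (1,1):-1/..O/XO./X.., (1,2):-1/..O/X.O/X.., (2,1):-1/..O/X../XO., (2,2):-1/..O/X../X.O
[O.O/X../X..] X move#2: (0,1):-1/OXO/X../X..*, (1,1):-1/O.O/XX./X.., (1,2):-1/O.O/X.X/X.., (2,1):-1/O.O/X../XX., (2,2):-1/O.O/X../X.X
[OXO/X../X..] O move#3: (1,1):+0/OXO/XO./X.., (1,2):+0/OXO/X.O/X.., (2,1):+0/OXO/X../XO., (2,2):+1/OXO/X../X.O*
[OXO/X../X.O] X move#4: (1,1):-1/OXO/XX./X.O*, (1,2):-1/OXO/X.X/X.O, (2,1):-1/OXO/X../XXO
[OXO/XX./X.O] O move#5: (1,2):+1/OXO/XXO/X.O*, (2,1):-1/OXO/XX./XOO
[OXO/XXO/X.O] end (terminal -1, X#6); searched ..O/X../X.. to 6

value(..O/X../X.., O) = +1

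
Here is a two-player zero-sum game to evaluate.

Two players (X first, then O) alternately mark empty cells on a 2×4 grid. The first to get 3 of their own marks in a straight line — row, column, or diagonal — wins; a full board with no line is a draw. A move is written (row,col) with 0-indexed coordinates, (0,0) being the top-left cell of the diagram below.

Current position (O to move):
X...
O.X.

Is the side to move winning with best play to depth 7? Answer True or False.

O winning at [X.../O.X.]: False

ply 1, O at X.../O.X. | (0,1)=+0→XO../O.X.*; (0,2)=+0→X.O./O.X.; (0,3)=+0→X..O/O.X.; (1,1)=+0→X.../OOX.; (1,3)=+0→X.../O.XO
ply 2, X at XO../O.X. | (0,2)=+0→XOX./O.X.*; (0,3)=+0→XO.X/O.X.; (1,1)=+0→XO../OXX.; (1,3)=+0→XO../O.XX
ply 3, O at XOX./O.X. | (0,3)=+0→XOXO/O.X.*; (1,1)=+0→XOX./OOX.; (1,3)=+0→XOX./O.XO
ply 4, X at XOXO/O.X. | (1,1)=+0→XOXO/OXX.*; (1,3)=+0→XOXO/O.XX
ply 5, O at XOXO/OXX. | (1,3)=+0→XOXO/OXXO*
ply 6: XOXO/OXXO is terminal +0 (X); from X.../O.X. depth 7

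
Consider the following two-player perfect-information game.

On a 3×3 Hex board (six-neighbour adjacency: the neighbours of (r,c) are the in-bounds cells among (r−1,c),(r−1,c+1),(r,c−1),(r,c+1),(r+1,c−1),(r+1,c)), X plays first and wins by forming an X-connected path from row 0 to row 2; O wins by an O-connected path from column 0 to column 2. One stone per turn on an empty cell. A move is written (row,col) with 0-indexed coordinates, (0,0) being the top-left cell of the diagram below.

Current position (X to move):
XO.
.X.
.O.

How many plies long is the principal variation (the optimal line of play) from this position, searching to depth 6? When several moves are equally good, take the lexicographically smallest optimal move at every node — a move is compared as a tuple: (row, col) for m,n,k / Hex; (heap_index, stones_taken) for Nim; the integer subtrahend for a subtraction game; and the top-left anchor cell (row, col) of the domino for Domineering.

PV length from [XO./.X./.O.]: 5 plies

ply 1, X at XO./.X./.O. | (0,2)=-1→XOX/.X./.O.; (1,0)=-1→XO./XX./.O.; (1,2)=+1→XO./.XX/.O.*; (2,0)=+1→XO./.X./XO.; (2,2)=+1→XO./.X./.OX
ply 2, O at XO./.XX/.O. | (0,2)=-1→XOO/.XX/.O.*; (1,0)=-1→XO./OXX/.O.; (2,0)=-1→XO./.XX/OO.; (2,2)=-1→XO./.XX/.OO
ply 3, X at XOO/.XX/.O. | (1,0)=+1→XOO/XXX/.O.*; (2,0)=-1→XOO/.XX/XO.; (2,2)=-1→XOO/.XX/.OX
ply 4, O at XOO/XXX/.O. | (2,0)=-1→XOO/XXX/OO.*; (2,2)=-1→XOO/XXX/.OO
ply 5, X at XOO/XXX/OO. | (2,2)=+1→XOO/XXX/OOX*
ply 6: XOO/XXX/OOX is terminal -1 (O); from XO./.X./.O. depth 6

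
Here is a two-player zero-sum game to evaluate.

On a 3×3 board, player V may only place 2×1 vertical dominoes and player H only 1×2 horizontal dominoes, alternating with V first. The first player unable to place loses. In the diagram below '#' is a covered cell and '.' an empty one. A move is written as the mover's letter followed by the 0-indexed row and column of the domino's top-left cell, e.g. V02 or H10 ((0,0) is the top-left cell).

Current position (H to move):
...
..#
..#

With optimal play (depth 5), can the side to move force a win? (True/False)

H winning at [.../..#/..#]: True

p1 H@[.../..#/..#]: H00[##./..#/..#]-1 H01[.##/..#/..#]-1 H10[.../###/..#]+1* H20[.../..#/###]-1
p2 V@[.../###/..#] terminal -1; root [.../..#/..#] d5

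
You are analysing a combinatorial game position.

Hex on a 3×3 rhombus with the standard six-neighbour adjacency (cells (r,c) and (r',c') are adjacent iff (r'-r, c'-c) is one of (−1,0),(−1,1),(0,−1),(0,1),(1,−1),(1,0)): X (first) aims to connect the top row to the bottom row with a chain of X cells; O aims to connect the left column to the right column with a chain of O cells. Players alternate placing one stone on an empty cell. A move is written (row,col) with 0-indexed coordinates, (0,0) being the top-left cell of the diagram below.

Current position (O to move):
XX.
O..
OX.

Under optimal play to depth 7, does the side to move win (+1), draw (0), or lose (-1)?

p1 O@[XX./O../OX.]: (0,2)[XXO/O../OX.]-1 (1,1)[XX./OO./OX.]+1* (1,2)[XX./O.O/OX.]-1 (2,2)[XX./O../OXO]-1
p2 X@[XX./OO./OX.]: (0,2)[XXX/OO./OX.]-1* (1,2)[XX./OOX/OX.]-1 (2,2)[XX./OO./OXX]-1
p3 O@[XXX/OO./OX.]: (1,2)[XXX/OOO/OX.]+1* (2,2)[XXX/OO./OXO]-1
p4 X@[XXX/OOO/OX.] terminal -1; root [XX./O../OX.] d7

value(XX./O../OX., O) = +1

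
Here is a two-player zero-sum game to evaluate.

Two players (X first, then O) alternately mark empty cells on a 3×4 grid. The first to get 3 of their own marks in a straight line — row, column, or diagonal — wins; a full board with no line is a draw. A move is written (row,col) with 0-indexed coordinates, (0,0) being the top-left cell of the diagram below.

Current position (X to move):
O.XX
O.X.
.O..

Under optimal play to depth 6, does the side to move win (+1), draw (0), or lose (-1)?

value(O.XX/O.X./.O.., X) = +1

[O.XX/O.X./.O..] X move#1: (0,1):+1/OXXX/O.X./.O..*, (1,1):-1/O.XX/OXX./.O.., (1,3):-1/O.XX/O.XX/.O.., (2,0):+1/O.XX/O.X./XO.., (2,2):+1/O.XX/O.X./.OX., (2,3):-1/O.XX/O.X./.O.X
[OXXX/O.X./.O..] end (terminal -1, O#2); searched O.XX/O.X./.O.. to 6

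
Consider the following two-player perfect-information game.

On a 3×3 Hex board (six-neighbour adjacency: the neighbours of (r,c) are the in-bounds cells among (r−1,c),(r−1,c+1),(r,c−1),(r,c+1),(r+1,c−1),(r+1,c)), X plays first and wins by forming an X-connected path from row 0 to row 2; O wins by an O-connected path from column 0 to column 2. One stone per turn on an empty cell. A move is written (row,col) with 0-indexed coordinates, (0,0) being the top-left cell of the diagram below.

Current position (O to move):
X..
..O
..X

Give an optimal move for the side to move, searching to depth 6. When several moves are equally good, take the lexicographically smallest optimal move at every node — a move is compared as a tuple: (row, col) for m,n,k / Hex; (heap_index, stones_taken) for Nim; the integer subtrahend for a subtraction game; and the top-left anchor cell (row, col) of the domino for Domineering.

p1 O@[X../..O/..X]: (0,1)[XO./..O/..X]-1 (0,2)[X.O/..O/..X]-1 (1,0)[X../O.O/..X]-1 (1,1)[X../.OO/..X]+1* (2,0)[X../..O/O.X]+1 (2,1)[X../..O/.OX]-1
p2 X@[X../.OO/..X]: (0,1)[XX./.OO/..X]-1* (0,2)[X.X/.OO/..X]-1 (1,0)[X../XOO/..X]-1 (2,0)[X../.OO/X.X]-1 (2,1)[X../.OO/.XX]-1
p3 O@[XX./.OO/..X]: (0,2)[XXO/.OO/..X]+1* (1,0)[XX./OOO/..X]+1 (2,0)[XX./.OO/O.X]+1 (2,1)[XX./.OO/.OX]+1
p4 X@[XXO/.OO/..X]: (1,0)[XXO/XOO/..X]-1* (2,0)[XXO/.OO/X.X]-1 (2,1)[XXO/.OO/.XX]-1
p5 O@[XXO/XOO/..X]: (2,0)[XXO/XOO/O.X]+1* (2,1)[XXO/XOO/.OX]-1
p6 X@[XXO/XOO/O.X] terminal -1; root [X../..O/..X] d6

O's best at [X../..O/..X]: (1,1)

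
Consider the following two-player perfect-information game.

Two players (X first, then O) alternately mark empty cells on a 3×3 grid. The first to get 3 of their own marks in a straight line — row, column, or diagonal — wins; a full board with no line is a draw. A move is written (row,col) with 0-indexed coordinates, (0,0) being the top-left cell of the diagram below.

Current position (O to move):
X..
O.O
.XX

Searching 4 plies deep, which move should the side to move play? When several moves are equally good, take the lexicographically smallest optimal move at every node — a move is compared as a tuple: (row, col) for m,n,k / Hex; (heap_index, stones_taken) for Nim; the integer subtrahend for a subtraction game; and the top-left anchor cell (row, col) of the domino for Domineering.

O's best at [X../O.O/.XX]: (1,1)

p1 O@[X../O.O/.XX]: (0,1)[XO./O.O/.XX]-1 (0,2)[X.O/O.O/.XX]-1 (1,1)[X../OOO/.XX]+1* (2,0)[X../O.O/OXX]-1
p2 X@[X../OOO/.XX] terminal -1; root [X../O.O/.XX] d4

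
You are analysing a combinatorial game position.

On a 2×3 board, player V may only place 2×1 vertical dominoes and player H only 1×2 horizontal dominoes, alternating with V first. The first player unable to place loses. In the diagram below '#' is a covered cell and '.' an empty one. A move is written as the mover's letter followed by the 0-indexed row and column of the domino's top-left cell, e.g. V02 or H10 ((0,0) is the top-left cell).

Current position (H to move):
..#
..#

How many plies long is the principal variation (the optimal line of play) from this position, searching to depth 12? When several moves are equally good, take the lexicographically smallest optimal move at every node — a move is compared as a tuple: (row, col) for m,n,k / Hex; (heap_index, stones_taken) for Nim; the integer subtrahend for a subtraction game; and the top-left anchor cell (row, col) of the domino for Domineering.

[..#/..#] H move#1: H00:+1/###/..#*, H10:+1/..#/###
[###/..#] end (terminal -1, V#2); searched ..#/..# to 12

PV length from [..#/..#]: 1 ply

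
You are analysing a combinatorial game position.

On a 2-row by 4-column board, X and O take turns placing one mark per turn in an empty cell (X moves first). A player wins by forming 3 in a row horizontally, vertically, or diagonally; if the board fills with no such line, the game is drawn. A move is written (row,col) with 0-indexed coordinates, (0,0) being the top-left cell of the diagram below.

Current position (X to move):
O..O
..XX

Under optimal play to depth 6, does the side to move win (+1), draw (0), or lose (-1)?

p1 X@[O..O/..XX]: (0,1)[OX.O/..XX]+0 (0,2)[O.XO/..XX]+0 (1,0)[O..O/X.XX]+0 (1,1)[O..O/.XXX]+1*
p2 O@[O..O/.XXX] terminal -1; root [O..O/..XX] d6

value(O..O/..XX, X) = +1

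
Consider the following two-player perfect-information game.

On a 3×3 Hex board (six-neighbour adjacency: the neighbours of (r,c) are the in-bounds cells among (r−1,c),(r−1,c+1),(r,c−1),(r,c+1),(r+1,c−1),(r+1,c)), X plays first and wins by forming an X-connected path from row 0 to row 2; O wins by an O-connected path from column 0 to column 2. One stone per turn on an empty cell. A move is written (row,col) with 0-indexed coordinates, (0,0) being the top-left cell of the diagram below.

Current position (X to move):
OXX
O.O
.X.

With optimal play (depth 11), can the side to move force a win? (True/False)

X winning at [OXX/O.O/.X.]: True

ply 1, X at OXX/O.O/.X. | (1,1)=+1→OXX/OXO/.X.*; (2,0)=-1→OXX/O.O/XX.; (2,2)=-1→OXX/O.O/.XX
ply 2: OXX/OXO/.X. is terminal -1 (O); from OXX/O.O/.X. depth 11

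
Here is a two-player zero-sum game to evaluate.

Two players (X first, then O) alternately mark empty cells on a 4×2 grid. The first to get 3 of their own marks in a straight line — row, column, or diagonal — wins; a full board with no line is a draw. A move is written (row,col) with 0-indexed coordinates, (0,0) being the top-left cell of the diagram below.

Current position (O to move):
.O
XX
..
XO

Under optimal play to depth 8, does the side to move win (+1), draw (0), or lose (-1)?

value(.O/XX/../XO, O) = 0

ply 1, O at .O/XX/../XO | (0,0)=-1→OO/XX/../XO; (2,0)=+0→.O/XX/O./XO*; (2,1)=-1→.O/XX/.O/XO
ply 2, X at .O/XX/O./XO | (0,0)=+0→XO/XX/O./XO*; (2,1)=+0→.O/XX/OX/XO
ply 3, O at XO/XX/O./XO | (2,1)=+0→XO/XX/OO/XO*
ply 4: XO/XX/OO/XO is terminal +0 (X); from .O/XX/../XO depth 8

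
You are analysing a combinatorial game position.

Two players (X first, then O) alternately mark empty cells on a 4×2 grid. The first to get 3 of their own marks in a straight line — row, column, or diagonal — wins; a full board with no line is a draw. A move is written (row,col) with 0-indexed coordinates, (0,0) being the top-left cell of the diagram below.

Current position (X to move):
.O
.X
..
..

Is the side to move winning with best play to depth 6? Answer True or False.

p1 X@[.O/.X/../..]: (0,0)[XO/.X/../..]+0* (1,0)[.O/XX/../..]+0 (2,0)[.O/.X/X./..]+0 (2,1)[.O/.X/.X/..]+0 (3,0)[.O/.X/../X.]+0 (3,1)[.O/.X/../.X]+0
p2 O@[XO/.X/../..]: (1,0)[XO/OX/../..]+0* (2,0)[XO/.X/O./..]+0 (2,1)[XO/.X/.O/..]+0 (3,0)[XO/.X/../O.]+0 (3,1)[XO/.X/../.O]+0
p3 X@[XO/OX/../..]: (2,0)[XO/OX/X./..]+0* (2,1)[XO/OX/.X/..]+0 (3,0)[XO/OX/../X.]+0 (3,1)[XO/OX/../.X]+0
p4 O@[XO/OX/X./..]: (2,1)[XO/OX/XO/..]+0* (3,0)[XO/OX/X./O.]+0 (3,1)[XO/OX/X./.O]+0
p5 X@[XO/OX/XO/..]: (3,0)[XO/OX/XO/X.]+0* (3,1)[XO/OX/XO/.X]+0
p6 O@[XO/OX/XO/X.]: (3,1)[XO/OX/XO/XO]+0*
p7 X@[XO/OX/XO/XO] terminal +0; root [.O/.X/../..] d6

X winning at [.O/.X/../..]: False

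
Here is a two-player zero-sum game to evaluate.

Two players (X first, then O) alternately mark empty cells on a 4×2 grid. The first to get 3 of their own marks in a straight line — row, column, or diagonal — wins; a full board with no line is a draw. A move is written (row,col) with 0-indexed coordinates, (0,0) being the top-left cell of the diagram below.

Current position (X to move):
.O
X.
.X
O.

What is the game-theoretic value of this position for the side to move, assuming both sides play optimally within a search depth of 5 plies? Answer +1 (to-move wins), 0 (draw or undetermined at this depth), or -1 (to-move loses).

[.O/X./.X/O.] X move#1: (0,0):+0/XO/X./.X/O.*, (1,1):+0/.O/XX/.X/O., (2,0):+0/.O/X./XX/O., (3,1):+0/.O/X./.X/OX
[XO/X./.X/O.] O move#2: (1,1):-1/XO/XO/.X/O., (2,0):+0/XO/X./OX/O.*, (3,1):-1/XO/X./.X/OO
[XO/X./OX/O.] X move#3: (1,1):+0/XO/XX/OX/O.*, (3,1):+0/XO/X./OX/OX
[XO/XX/OX/O.] O move#4: (3,1):+0/XO/XX/OX/OO*
[XO/XX/OX/OO] end (terminal +0, X#5); searched .O/X./.X/O. to 5

value(.O/X./.X/O., X) = 0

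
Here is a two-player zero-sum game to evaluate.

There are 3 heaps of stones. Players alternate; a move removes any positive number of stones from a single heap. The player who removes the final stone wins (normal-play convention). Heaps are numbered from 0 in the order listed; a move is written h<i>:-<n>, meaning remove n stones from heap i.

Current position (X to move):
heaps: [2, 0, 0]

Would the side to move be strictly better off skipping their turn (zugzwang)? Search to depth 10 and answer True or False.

p1 X@[(2,0,0)]: h0:-1[(1,0,0)]-1 h0:-2[(0,0,0)]+1*
p2 O@[(0,0,0)] terminal -1; root [(2,0,0)] d10
suppose X passes — search the same position with O to move:
pass> p1 O@[(2,0,0)]: h0:-1[(1,0,0)]-1 h0:-2[(0,0,0)]+1*
pass> p2 X@[(0,0,0)] terminal -1; root [(2,0,0)] d10
for X: play +1, pass -1

zugzwang((2,0,0), X) = False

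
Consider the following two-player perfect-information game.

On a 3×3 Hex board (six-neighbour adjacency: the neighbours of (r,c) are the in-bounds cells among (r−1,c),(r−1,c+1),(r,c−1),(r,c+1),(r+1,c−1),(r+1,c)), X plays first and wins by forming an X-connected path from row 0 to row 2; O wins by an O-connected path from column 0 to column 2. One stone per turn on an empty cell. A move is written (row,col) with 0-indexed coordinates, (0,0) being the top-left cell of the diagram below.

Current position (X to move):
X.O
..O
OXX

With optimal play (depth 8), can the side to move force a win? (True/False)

ply 1, X at X.O/..O/OXX | (0,1)=-1→XXO/..O/OXX; (1,0)=-1→X.O/X.O/OXX; (1,1)=+1→X.O/.XO/OXX*
ply 2, O at X.O/.XO/OXX | (0,1)=-1→XOO/.XO/OXX*; (1,0)=-1→X.O/OXO/OXX
ply 3, X at XOO/.XO/OXX | (1,0)=+1→XOO/XXO/OXX*
ply 4: XOO/XXO/OXX is terminal -1 (O); from X.O/..O/OXX depth 8

X winning at [X.O/..O/OXX]: True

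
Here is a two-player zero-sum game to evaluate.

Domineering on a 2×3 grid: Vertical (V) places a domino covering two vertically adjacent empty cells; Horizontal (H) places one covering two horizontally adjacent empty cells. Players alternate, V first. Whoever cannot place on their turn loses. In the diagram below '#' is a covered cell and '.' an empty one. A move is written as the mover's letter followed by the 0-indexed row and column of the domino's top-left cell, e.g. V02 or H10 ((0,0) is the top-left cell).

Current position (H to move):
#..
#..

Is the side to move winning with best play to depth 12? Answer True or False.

p1 H@[#../#..]: H01[###/#..]+1* H11[#../###]+1
p2 V@[###/#..] terminal -1; root [#../#..] d12

H winning at [#../#..]: True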